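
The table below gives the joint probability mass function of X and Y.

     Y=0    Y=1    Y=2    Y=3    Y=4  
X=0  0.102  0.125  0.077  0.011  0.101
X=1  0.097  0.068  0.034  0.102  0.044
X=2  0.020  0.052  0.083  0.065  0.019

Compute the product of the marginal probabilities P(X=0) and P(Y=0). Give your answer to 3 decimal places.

P(X=0) = 0.102 + 0.125 + 0.077 + 0.011 + 0.101 = 0.416.
P(Y=0) = 0.102 + 0.097 + 0.020 = 0.219.
Product: 0.416 × 0.219 = 0.091.

0.091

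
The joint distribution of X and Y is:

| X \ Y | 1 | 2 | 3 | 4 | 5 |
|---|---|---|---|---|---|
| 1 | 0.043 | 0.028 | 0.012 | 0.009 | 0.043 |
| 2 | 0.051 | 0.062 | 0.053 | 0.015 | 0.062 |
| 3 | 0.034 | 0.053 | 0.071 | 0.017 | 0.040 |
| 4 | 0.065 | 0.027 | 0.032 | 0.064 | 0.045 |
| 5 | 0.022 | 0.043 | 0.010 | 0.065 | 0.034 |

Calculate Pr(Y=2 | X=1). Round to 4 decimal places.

P(X=1) = 0.043 + 0.028 + 0.012 + 0.009 + 0.043 = 0.135.
P(Y=2 | X=1) = 0.028/0.135 = 0.2074.

0.2074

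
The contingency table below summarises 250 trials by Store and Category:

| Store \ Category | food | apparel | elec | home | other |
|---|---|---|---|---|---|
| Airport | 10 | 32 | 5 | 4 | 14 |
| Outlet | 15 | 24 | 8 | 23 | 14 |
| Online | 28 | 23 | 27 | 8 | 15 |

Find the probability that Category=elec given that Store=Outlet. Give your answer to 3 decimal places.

0.095

Total with Store=Outlet: 15 + 24 + 8 + 23 + 14 = 84.
P(Category=elec | Store=Outlet) = 8/84 = 0.095.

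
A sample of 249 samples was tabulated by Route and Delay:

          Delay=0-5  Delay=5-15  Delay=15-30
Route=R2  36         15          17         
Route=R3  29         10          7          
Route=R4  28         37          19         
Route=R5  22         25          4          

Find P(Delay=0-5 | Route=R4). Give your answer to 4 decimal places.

0.3333

Total with Route=R4: 28 + 37 + 19 = 84.
P(Delay=0-5 | Route=R4) = 28/84 = 0.3333.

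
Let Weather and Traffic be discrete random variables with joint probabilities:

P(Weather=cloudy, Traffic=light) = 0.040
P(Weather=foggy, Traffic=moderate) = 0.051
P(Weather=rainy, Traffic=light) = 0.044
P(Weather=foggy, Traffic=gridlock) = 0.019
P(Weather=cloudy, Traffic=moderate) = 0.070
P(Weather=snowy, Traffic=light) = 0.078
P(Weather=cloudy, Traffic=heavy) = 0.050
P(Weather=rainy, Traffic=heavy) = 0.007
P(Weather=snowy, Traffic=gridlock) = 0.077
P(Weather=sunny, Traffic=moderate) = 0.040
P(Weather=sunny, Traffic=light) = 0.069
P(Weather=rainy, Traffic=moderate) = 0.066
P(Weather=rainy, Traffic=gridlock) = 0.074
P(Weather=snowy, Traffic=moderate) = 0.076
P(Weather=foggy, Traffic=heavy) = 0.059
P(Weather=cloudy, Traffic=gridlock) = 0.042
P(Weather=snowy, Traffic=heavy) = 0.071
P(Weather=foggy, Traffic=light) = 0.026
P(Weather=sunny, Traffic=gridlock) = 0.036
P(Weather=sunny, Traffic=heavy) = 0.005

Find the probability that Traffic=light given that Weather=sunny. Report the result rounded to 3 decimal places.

0.460

P(Weather=sunny) = 0.069 + 0.040 + 0.005 + 0.036 = 0.150.
P(Traffic=light | Weather=sunny) = 0.069/0.150 = 0.460.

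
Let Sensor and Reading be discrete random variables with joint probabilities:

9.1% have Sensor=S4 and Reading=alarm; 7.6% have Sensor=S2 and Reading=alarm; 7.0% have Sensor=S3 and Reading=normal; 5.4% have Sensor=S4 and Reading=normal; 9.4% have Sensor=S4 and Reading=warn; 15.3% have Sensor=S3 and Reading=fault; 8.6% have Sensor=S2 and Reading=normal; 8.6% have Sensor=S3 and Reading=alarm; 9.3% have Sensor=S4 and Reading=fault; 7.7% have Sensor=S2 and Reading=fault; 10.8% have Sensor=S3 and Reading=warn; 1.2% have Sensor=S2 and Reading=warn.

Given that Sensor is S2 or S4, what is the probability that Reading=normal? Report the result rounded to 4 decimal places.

0.2401

P(Sensor=S2) = 0.086 + 0.012 + 0.076 + 0.077 = 0.251.
P(Sensor=S4) = 0.054 + 0.094 + 0.091 + 0.093 = 0.332.
P(Sensor ∈ {S2, S4}) = 0.251 + 0.332 = 0.583; P(Reading=normal, Sensor ∈ {S2, S4}) = 0.086 + 0.054 = 0.140.
P(Reading=normal | Sensor ∈ {S2, S4}) = 0.140/0.583 = 0.2401.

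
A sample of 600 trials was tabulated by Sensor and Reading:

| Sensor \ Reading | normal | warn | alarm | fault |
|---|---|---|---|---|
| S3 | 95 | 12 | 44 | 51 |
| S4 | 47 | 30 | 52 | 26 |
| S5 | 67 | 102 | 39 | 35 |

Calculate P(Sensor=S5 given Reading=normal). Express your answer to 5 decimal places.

Total with Reading=normal: 95 + 47 + 67 = 209.
P(Sensor=S5 | Reading=normal) = 67/209 = 0.32057.

0.32057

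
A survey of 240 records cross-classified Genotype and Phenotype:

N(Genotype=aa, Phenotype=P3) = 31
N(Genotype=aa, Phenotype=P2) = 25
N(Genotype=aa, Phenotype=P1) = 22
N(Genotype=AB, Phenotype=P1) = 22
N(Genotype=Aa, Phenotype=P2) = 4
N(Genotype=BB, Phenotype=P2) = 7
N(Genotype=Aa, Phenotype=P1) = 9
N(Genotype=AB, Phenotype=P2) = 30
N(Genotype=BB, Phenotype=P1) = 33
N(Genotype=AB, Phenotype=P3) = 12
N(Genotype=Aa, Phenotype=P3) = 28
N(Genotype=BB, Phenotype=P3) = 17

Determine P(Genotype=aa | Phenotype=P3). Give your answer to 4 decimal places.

Total with Phenotype=P3: 28 + 31 + 12 + 17 = 88.
P(Genotype=aa | Phenotype=P3) = 31/88 = 0.3523.

0.3523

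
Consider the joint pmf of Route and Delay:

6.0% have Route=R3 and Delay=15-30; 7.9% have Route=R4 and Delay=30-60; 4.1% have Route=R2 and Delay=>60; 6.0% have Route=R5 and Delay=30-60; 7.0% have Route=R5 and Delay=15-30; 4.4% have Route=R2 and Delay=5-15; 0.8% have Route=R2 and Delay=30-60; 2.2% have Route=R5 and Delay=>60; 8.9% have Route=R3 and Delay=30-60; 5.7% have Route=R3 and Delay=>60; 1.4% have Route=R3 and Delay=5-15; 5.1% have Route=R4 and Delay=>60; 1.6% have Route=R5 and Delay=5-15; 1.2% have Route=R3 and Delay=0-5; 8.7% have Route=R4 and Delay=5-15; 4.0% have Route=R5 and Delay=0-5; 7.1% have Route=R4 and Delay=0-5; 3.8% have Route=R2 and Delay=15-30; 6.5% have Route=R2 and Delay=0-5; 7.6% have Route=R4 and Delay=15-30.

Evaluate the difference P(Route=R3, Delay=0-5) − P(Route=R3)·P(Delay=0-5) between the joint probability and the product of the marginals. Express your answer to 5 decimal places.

-0.03162

P(Route=R3) = 0.012 + 0.014 + 0.060 + 0.089 + 0.057 = 0.232.
P(Delay=0-5) = 0.065 + 0.012 + 0.071 + 0.040 = 0.188.
P(Route=R3, Delay=0-5) − P(Route=R3)P(Delay=0-5) = 0.012 − 0.232×0.188 = -0.03162.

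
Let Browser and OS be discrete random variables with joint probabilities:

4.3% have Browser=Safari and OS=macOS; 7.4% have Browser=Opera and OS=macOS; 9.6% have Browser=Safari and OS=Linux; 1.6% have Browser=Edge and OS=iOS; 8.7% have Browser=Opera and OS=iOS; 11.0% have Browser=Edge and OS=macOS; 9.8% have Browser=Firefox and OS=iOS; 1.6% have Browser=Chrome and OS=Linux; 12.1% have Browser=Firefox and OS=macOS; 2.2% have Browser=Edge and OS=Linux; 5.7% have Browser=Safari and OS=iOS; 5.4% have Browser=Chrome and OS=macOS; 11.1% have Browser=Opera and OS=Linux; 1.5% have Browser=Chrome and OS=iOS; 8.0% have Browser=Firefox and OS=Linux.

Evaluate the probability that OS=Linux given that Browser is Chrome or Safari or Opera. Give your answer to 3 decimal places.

P(Browser=Chrome) = 0.054 + 0.016 + 0.015 = 0.085.
P(Browser=Safari) = 0.043 + 0.096 + 0.057 = 0.196.
P(Browser=Opera) = 0.074 + 0.111 + 0.087 = 0.272.
P(Browser ∈ {Chrome, Safari, Opera}) = 0.085 + 0.196 + 0.272 = 0.553; P(OS=Linux, Browser ∈ {Chrome, Safari, Opera}) = 0.016 + 0.096 + 0.111 = 0.223.
P(OS=Linux | Browser ∈ {Chrome, Safari, Opera}) = 0.223/0.553 = 0.403.

0.403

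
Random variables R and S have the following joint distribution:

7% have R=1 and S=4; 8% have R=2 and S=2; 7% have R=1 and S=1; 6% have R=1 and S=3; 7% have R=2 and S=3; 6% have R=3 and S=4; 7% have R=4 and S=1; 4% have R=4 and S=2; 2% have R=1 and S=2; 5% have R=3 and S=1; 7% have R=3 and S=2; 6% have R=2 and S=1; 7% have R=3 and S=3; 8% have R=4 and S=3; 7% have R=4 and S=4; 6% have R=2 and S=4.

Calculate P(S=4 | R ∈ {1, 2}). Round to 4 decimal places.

P(R=1) = 0.07 + 0.02 + 0.06 + 0.07 = 0.22.
P(R=2) = 0.06 + 0.08 + 0.07 + 0.06 = 0.27.
P(R ∈ {1, 2}) = 0.22 + 0.27 = 0.49; P(S=4, R ∈ {1, 2}) = 0.07 + 0.06 = 0.13.
P(S=4 | R ∈ {1, 2}) = 0.13/0.49 = 0.2653.

0.2653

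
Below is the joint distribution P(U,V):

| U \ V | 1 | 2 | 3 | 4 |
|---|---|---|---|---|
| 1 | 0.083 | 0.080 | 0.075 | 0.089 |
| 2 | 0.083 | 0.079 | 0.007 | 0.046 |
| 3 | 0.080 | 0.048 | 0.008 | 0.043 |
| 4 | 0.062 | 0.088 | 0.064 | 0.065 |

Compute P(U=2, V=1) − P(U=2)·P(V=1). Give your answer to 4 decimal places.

P(U=2) = 0.083 + 0.079 + 0.007 + 0.046 = 0.215.
P(V=1) = 0.083 + 0.083 + 0.080 + 0.062 = 0.308.
P(U=2, V=1) − P(U=2)P(V=1) = 0.083 − 0.215×0.308 = 0.0168.

0.0168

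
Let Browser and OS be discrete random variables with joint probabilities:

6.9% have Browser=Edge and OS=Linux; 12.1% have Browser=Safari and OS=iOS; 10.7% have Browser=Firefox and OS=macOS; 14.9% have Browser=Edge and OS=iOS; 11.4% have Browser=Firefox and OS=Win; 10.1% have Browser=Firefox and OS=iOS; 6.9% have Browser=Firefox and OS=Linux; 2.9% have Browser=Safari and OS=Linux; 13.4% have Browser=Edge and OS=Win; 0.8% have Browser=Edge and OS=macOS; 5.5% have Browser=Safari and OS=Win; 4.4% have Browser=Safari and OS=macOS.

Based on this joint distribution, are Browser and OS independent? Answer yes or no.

no

P(Browser=Edge) = 0.360 and P(OS=macOS) = 0.159, so their product is 0.05724, but P(Browser=Edge, OS=macOS) = 0.008. Since these differ, Browser and OS are not independent.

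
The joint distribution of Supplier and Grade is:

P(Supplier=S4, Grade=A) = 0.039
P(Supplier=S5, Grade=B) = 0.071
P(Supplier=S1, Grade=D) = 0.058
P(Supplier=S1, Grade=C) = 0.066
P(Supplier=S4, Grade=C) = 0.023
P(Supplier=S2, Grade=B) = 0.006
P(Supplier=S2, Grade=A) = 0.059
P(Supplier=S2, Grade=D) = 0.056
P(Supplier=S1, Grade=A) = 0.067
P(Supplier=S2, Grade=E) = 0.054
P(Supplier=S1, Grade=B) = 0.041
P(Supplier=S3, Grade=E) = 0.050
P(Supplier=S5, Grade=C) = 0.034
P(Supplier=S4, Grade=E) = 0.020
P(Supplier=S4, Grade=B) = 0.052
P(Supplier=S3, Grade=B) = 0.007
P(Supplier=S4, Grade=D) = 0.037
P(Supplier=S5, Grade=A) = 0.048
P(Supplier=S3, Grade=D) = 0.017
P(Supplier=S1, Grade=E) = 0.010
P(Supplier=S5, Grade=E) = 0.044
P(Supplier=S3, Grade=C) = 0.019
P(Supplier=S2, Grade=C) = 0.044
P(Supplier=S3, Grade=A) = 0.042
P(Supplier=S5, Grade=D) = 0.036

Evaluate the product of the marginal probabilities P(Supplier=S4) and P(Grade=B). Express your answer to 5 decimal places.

P(Supplier=S4) = 0.039 + 0.052 + 0.023 + 0.037 + 0.020 = 0.171.
P(Grade=B) = 0.041 + 0.006 + 0.007 + 0.052 + 0.071 = 0.177.
Product: 0.171 × 0.177 = 0.03027.

0.03027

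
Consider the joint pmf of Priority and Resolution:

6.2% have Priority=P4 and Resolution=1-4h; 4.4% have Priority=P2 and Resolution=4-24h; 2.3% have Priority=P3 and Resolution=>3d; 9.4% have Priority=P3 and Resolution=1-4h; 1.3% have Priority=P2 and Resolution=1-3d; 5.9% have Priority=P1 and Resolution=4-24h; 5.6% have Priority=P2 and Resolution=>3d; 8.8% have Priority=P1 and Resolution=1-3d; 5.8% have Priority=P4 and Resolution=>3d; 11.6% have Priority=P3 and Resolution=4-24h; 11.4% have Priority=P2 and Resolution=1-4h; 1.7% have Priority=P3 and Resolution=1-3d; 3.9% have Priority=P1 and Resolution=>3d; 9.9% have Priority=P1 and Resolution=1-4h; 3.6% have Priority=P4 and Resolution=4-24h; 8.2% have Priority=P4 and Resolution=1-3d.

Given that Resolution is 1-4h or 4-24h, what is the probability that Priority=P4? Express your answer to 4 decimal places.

0.1571

P(Resolution=1-4h) = 0.099 + 0.114 + 0.094 + 0.062 = 0.369.
P(Resolution=4-24h) = 0.059 + 0.044 + 0.116 + 0.036 = 0.255.
P(Resolution ∈ {1-4h, 4-24h}) = 0.369 + 0.255 = 0.624; P(Priority=P4, Resolution ∈ {1-4h, 4-24h}) = 0.062 + 0.036 = 0.098.
P(Priority=P4 | Resolution ∈ {1-4h, 4-24h}) = 0.098/0.624 = 0.1571.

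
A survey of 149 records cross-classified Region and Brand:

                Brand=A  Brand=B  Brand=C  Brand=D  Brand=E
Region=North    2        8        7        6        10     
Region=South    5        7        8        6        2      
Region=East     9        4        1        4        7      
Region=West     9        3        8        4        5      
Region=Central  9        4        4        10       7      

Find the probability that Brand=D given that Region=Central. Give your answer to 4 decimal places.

Total with Region=Central: 9 + 4 + 4 + 10 + 7 = 34.
P(Brand=D | Region=Central) = 10/34 = 0.2941.

0.2941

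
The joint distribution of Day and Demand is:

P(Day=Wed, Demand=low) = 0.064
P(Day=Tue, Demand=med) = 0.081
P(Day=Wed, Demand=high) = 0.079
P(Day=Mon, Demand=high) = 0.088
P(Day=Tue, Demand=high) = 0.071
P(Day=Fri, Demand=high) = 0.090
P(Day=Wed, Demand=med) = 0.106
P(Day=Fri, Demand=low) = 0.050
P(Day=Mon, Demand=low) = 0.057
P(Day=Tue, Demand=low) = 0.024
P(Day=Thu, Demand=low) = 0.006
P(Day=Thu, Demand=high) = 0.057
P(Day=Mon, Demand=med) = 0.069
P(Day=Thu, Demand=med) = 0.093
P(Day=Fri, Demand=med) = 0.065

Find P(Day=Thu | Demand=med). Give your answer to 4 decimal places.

P(Demand=med) = 0.069 + 0.081 + 0.106 + 0.093 + 0.065 = 0.414.
P(Day=Thu | Demand=med) = 0.093/0.414 = 0.2246.

0.2246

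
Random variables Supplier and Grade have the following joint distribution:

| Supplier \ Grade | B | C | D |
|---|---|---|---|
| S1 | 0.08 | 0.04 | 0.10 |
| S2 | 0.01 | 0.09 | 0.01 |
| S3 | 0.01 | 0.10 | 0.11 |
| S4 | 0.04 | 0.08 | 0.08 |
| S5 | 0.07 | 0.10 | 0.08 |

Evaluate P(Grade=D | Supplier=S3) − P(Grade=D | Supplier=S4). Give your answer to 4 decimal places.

0.1000

P(Supplier=S3) = 0.01 + 0.10 + 0.11 = 0.22; P(Grade=D | Supplier=S3) = 0.11/0.22 = 0.50000.
P(Supplier=S4) = 0.04 + 0.08 + 0.08 = 0.20; P(Grade=D | Supplier=S4) = 0.08/0.20 = 0.40000.
Difference = 0.1000.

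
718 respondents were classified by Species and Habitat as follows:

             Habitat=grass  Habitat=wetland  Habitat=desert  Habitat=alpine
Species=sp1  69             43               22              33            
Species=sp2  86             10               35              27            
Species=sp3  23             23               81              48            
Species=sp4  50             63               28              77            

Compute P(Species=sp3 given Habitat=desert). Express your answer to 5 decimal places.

0.48795

Total with Habitat=desert: 22 + 35 + 81 + 28 = 166.
P(Species=sp3 | Habitat=desert) = 81/166 = 0.48795.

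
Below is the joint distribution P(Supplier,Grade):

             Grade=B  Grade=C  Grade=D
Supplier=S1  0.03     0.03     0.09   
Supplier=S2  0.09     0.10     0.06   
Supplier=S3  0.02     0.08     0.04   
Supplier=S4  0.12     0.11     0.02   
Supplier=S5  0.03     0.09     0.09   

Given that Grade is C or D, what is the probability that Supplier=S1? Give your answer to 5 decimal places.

P(Grade=C) = 0.03 + 0.10 + 0.08 + 0.11 + 0.09 = 0.41.
P(Grade=D) = 0.09 + 0.06 + 0.04 + 0.02 + 0.09 = 0.30.
P(Grade ∈ {C, D}) = 0.41 + 0.30 = 0.71; P(Supplier=S1, Grade ∈ {C, D}) = 0.03 + 0.09 = 0.12.
P(Supplier=S1 | Grade ∈ {C, D}) = 0.12/0.71 = 0.16901.

0.16901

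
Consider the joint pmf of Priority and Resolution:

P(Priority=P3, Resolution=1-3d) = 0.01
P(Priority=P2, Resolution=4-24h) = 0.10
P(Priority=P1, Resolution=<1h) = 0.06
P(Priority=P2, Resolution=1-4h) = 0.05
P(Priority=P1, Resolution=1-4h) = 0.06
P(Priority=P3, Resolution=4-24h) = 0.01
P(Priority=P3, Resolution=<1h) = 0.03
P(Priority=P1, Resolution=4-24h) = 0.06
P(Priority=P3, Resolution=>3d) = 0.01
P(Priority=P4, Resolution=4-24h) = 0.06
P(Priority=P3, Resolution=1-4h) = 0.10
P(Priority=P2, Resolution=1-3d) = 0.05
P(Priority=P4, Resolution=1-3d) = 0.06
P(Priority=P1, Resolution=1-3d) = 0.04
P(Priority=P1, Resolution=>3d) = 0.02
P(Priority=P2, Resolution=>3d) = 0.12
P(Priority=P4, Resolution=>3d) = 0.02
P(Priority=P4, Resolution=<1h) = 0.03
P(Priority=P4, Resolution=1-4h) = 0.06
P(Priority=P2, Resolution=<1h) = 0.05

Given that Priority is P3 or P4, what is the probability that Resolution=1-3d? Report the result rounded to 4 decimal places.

P(Priority=P3) = 0.03 + 0.10 + 0.01 + 0.01 + 0.01 = 0.16.
P(Priority=P4) = 0.03 + 0.06 + 0.06 + 0.06 + 0.02 = 0.23.
P(Priority ∈ {P3, P4}) = 0.16 + 0.23 = 0.39; P(Resolution=1-3d, Priority ∈ {P3, P4}) = 0.01 + 0.06 = 0.07.
P(Resolution=1-3d | Priority ∈ {P3, P4}) = 0.07/0.39 = 0.1795.

0.1795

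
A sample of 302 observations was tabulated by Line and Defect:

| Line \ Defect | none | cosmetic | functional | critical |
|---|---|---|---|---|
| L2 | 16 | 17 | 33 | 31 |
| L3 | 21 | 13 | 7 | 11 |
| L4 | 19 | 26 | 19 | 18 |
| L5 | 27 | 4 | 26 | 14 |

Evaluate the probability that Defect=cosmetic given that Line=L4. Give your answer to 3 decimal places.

Total with Line=L4: 19 + 26 + 19 + 18 = 82.
P(Defect=cosmetic | Line=L4) = 26/82 = 0.317.

0.317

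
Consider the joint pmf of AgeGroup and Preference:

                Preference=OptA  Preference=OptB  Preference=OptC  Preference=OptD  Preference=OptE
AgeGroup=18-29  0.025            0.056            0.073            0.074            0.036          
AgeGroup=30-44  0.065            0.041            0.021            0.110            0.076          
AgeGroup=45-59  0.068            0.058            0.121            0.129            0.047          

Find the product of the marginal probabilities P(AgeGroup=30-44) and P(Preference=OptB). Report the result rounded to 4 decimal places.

P(AgeGroup=30-44) = 0.065 + 0.041 + 0.021 + 0.110 + 0.076 = 0.313.
P(Preference=OptB) = 0.056 + 0.041 + 0.058 = 0.155.
Product: 0.313 × 0.155 = 0.0485.

0.0485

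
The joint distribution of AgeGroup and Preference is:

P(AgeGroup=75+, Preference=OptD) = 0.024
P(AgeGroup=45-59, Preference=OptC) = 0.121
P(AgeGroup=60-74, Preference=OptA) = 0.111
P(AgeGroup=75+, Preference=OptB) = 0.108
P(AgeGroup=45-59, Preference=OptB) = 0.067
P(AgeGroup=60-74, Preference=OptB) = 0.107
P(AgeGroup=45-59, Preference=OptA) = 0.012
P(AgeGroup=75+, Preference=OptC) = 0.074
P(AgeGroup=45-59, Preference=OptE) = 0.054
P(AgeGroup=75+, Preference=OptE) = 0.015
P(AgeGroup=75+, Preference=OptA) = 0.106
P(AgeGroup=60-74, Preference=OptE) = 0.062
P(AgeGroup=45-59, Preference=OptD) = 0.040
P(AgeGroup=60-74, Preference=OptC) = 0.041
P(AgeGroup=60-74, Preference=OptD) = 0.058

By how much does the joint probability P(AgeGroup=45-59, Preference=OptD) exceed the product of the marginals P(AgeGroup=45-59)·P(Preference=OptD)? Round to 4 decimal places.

P(AgeGroup=45-59) = 0.012 + 0.067 + 0.121 + 0.040 + 0.054 = 0.294.
P(Preference=OptD) = 0.040 + 0.058 + 0.024 = 0.122.
P(AgeGroup=45-59, Preference=OptD) − P(AgeGroup=45-59)P(Preference=OptD) = 0.040 − 0.294×0.122 = 0.0041.

0.0041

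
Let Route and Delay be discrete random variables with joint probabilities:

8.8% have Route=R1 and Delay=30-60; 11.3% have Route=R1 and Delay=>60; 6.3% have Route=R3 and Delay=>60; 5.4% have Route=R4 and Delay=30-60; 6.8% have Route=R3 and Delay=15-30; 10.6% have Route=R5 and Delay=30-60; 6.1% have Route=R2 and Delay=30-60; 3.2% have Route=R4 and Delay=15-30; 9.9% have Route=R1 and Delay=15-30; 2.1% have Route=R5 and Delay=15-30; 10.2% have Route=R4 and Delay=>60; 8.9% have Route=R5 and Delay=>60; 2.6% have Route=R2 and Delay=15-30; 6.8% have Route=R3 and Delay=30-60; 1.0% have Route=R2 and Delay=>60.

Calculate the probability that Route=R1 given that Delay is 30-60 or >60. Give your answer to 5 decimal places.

0.26658

P(Delay=30-60) = 0.088 + 0.061 + 0.068 + 0.054 + 0.106 = 0.377.
P(Delay=>60) = 0.113 + 0.010 + 0.063 + 0.102 + 0.089 = 0.377.
P(Delay ∈ {30-60, >60}) = 0.377 + 0.377 = 0.754; P(Route=R1, Delay ∈ {30-60, >60}) = 0.088 + 0.113 = 0.201.
P(Route=R1 | Delay ∈ {30-60, >60}) = 0.201/0.754 = 0.26658.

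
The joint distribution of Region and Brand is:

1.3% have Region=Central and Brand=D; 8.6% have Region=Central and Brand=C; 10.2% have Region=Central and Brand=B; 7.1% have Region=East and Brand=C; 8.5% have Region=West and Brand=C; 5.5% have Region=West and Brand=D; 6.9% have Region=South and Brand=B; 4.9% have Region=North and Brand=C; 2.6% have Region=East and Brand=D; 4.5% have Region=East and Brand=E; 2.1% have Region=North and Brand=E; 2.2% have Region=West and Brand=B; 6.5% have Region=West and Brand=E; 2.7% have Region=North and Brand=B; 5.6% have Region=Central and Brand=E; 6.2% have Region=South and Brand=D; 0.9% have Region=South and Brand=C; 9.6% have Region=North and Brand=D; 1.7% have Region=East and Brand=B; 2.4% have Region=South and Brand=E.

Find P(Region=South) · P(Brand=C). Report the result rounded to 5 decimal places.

0.04920

P(Region=South) = 0.069 + 0.009 + 0.062 + 0.024 = 0.164.
P(Brand=C) = 0.049 + 0.009 + 0.071 + 0.085 + 0.086 = 0.300.
Product: 0.164 × 0.300 = 0.04920.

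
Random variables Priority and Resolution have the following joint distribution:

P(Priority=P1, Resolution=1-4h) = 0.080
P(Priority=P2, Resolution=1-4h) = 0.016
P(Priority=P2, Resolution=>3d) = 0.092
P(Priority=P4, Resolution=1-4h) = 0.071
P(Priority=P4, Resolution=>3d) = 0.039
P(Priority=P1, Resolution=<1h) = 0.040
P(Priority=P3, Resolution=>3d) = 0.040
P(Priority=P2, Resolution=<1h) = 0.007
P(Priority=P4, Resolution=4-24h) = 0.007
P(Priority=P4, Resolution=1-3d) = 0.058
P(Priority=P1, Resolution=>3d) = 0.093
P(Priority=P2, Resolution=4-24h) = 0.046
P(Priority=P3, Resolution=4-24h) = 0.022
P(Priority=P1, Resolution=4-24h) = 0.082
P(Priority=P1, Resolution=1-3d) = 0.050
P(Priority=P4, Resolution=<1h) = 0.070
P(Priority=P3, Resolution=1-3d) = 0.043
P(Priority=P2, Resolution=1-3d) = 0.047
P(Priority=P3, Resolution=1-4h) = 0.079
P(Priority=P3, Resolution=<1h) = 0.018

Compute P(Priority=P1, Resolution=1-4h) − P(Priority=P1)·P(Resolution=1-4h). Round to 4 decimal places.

P(Priority=P1) = 0.040 + 0.080 + 0.082 + 0.050 + 0.093 = 0.345.
P(Resolution=1-4h) = 0.080 + 0.016 + 0.079 + 0.071 = 0.246.
P(Priority=P1, Resolution=1-4h) − P(Priority=P1)P(Resolution=1-4h) = 0.080 − 0.345×0.246 = -0.0049.

-0.0049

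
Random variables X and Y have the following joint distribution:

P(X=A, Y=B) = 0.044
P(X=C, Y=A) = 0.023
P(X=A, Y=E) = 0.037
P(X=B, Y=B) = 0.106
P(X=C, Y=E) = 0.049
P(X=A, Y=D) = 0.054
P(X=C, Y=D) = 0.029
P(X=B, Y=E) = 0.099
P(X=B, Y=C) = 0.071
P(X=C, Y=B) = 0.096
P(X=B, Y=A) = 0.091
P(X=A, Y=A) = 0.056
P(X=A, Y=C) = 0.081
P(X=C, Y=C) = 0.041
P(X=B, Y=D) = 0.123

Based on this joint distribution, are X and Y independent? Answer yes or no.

no

P(X=C) = 0.238 and P(Y=B) = 0.246, so their product is 0.05855, but P(X=C, Y=B) = 0.096. Since these differ, X and Y are not independent.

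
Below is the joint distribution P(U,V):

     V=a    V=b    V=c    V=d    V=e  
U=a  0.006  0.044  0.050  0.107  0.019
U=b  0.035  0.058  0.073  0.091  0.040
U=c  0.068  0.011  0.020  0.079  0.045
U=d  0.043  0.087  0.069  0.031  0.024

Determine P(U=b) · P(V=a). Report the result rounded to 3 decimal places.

P(U=b) = 0.035 + 0.058 + 0.073 + 0.091 + 0.040 = 0.297.
P(V=a) = 0.006 + 0.035 + 0.068 + 0.043 = 0.152.
Product: 0.297 × 0.152 = 0.045.

0.045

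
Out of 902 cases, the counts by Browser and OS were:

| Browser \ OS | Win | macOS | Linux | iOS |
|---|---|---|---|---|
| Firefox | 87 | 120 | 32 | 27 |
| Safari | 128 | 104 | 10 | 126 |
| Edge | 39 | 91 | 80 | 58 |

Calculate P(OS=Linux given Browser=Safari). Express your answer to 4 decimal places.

Total with Browser=Safari: 128 + 104 + 10 + 126 = 368.
P(OS=Linux | Browser=Safari) = 10/368 = 0.0272.

0.0272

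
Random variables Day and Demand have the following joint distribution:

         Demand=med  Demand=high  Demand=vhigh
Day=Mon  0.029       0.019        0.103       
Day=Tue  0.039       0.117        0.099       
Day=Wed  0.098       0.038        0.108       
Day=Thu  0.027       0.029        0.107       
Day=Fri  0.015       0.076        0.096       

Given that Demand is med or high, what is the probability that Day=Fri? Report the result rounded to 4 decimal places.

P(Demand=med) = 0.029 + 0.039 + 0.098 + 0.027 + 0.015 = 0.208.
P(Demand=high) = 0.019 + 0.117 + 0.038 + 0.029 + 0.076 = 0.279.
P(Demand ∈ {med, high}) = 0.208 + 0.279 = 0.487; P(Day=Fri, Demand ∈ {med, high}) = 0.015 + 0.076 = 0.091.
P(Day=Fri | Demand ∈ {med, high}) = 0.091/0.487 = 0.1869.

0.1869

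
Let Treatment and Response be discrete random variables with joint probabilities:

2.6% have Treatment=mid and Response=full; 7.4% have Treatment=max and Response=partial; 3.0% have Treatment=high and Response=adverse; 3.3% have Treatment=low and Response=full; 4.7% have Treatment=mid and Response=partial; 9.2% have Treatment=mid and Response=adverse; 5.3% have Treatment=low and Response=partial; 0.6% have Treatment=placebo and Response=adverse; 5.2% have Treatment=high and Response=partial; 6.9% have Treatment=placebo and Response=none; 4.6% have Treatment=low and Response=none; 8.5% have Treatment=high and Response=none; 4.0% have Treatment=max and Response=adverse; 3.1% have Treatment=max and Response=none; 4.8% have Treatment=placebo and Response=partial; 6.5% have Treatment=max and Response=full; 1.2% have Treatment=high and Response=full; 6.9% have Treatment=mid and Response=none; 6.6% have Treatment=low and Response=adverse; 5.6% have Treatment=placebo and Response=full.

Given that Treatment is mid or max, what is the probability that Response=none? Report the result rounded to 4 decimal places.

P(Treatment=mid) = 0.069 + 0.047 + 0.026 + 0.092 = 0.234.
P(Treatment=max) = 0.031 + 0.074 + 0.065 + 0.040 = 0.210.
P(Treatment ∈ {mid, max}) = 0.234 + 0.210 = 0.444; P(Response=none, Treatment ∈ {mid, max}) = 0.069 + 0.031 = 0.100.
P(Response=none | Treatment ∈ {mid, max}) = 0.100/0.444 = 0.2252.

0.2252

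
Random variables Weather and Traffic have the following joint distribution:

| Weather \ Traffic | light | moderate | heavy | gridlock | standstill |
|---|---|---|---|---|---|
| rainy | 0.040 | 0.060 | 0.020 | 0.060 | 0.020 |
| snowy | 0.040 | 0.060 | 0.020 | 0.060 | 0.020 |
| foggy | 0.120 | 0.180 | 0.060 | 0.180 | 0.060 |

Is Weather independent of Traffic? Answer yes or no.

yes

Every cell satisfies P(Weather,Traffic) = P(Weather)·P(Traffic). For instance P(Weather=rainy) = 0.200, P(Traffic=moderate) = 0.300, and 0.200×0.300 = 0.060 matches the joint entry. So Weather and Traffic are independent.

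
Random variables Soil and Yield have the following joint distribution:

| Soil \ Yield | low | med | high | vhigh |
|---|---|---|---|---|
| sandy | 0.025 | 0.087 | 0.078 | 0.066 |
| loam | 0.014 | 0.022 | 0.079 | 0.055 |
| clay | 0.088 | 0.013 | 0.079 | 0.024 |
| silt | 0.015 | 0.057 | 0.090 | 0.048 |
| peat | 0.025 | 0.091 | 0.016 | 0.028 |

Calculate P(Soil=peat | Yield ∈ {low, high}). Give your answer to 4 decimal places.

P(Yield=low) = 0.025 + 0.014 + 0.088 + 0.015 + 0.025 = 0.167.
P(Yield=high) = 0.078 + 0.079 + 0.079 + 0.090 + 0.016 = 0.342.
P(Yield ∈ {low, high}) = 0.167 + 0.342 = 0.509; P(Soil=peat, Yield ∈ {low, high}) = 0.025 + 0.016 = 0.041.
P(Soil=peat | Yield ∈ {low, high}) = 0.041/0.509 = 0.0806.

0.0806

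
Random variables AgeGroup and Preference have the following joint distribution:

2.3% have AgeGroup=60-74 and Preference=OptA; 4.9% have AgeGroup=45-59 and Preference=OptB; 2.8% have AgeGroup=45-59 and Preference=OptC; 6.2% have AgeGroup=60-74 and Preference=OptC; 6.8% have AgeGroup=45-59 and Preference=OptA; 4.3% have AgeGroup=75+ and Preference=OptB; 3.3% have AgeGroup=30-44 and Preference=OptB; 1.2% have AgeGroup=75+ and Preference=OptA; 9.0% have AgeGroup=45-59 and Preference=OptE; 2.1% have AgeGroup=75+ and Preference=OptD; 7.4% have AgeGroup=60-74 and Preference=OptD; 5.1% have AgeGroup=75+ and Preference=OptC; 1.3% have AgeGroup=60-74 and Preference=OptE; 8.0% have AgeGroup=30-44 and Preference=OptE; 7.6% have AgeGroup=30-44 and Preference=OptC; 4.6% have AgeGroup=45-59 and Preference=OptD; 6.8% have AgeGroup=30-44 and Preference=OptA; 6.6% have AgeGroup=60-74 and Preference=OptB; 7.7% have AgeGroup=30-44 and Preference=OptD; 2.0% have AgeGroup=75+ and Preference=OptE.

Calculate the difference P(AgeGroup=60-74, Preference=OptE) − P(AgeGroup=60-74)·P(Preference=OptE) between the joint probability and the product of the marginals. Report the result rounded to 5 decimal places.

-0.03531

P(AgeGroup=60-74) = 0.023 + 0.066 + 0.062 + 0.074 + 0.013 = 0.238.
P(Preference=OptE) = 0.080 + 0.090 + 0.013 + 0.020 = 0.203.
P(AgeGroup=60-74, Preference=OptE) − P(AgeGroup=60-74)P(Preference=OptE) = 0.013 − 0.238×0.203 = -0.03531.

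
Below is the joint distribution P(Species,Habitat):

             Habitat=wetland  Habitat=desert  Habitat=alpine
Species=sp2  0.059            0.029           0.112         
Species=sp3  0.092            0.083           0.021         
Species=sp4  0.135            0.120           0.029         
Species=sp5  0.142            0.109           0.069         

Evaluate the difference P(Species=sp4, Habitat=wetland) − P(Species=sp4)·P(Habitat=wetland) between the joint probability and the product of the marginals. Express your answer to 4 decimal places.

P(Species=sp4) = 0.135 + 0.120 + 0.029 = 0.284.
P(Habitat=wetland) = 0.059 + 0.092 + 0.135 + 0.142 = 0.428.
P(Species=sp4, Habitat=wetland) − P(Species=sp4)P(Habitat=wetland) = 0.135 − 0.284×0.428 = 0.0134.

0.0134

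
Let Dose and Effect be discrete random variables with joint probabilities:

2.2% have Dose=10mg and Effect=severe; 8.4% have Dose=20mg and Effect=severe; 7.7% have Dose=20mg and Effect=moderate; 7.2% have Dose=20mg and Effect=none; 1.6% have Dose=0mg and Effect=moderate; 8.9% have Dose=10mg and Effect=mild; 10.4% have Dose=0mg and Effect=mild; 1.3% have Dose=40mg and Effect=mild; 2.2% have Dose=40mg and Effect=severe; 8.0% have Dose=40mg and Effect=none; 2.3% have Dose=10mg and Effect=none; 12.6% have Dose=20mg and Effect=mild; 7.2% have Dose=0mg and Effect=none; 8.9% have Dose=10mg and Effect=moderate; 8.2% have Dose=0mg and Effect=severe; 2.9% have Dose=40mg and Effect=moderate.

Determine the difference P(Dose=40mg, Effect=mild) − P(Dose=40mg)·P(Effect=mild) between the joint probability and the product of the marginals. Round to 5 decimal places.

P(Dose=40mg) = 0.080 + 0.013 + 0.029 + 0.022 = 0.144.
P(Effect=mild) = 0.104 + 0.089 + 0.126 + 0.013 = 0.332.
P(Dose=40mg, Effect=mild) − P(Dose=40mg)P(Effect=mild) = 0.013 − 0.144×0.332 = -0.03481.

-0.03481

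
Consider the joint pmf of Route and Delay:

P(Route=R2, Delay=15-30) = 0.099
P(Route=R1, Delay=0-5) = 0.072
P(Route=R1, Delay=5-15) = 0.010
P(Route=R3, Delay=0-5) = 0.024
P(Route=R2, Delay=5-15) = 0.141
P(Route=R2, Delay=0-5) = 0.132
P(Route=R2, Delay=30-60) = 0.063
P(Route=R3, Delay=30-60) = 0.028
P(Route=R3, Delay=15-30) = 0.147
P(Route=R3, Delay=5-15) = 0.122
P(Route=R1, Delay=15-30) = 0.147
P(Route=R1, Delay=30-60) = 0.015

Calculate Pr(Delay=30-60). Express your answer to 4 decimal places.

P(Delay=30-60) = 0.015 + 0.063 + 0.028 = 0.106.

0.1060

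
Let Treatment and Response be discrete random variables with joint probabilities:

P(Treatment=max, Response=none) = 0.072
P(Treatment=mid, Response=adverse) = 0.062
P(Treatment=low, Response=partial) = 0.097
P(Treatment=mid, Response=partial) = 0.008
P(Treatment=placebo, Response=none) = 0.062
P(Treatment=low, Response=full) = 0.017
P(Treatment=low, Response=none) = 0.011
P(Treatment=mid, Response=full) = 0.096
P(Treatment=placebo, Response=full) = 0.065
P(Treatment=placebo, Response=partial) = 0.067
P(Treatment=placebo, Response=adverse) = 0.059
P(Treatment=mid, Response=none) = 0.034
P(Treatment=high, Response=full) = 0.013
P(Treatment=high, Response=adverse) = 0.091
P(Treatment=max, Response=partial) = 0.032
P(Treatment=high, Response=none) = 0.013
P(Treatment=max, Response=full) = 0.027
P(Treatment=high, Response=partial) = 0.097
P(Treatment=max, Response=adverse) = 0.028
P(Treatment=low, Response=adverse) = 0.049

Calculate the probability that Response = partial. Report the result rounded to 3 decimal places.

0.301

P(Response=partial) = 0.067 + 0.097 + 0.008 + 0.097 + 0.032 = 0.301.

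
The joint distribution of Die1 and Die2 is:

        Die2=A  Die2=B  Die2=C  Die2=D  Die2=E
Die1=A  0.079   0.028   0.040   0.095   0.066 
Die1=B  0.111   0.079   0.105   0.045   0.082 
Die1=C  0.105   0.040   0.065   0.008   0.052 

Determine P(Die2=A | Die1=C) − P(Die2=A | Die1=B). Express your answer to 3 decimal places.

P(Die1=C) = 0.105 + 0.040 + 0.065 + 0.008 + 0.052 = 0.270; P(Die2=A | Die1=C) = 0.105/0.270 = 0.3889.
P(Die1=B) = 0.111 + 0.079 + 0.105 + 0.045 + 0.082 = 0.422; P(Die2=A | Die1=B) = 0.111/0.422 = 0.2630.
Difference = 0.126.

0.126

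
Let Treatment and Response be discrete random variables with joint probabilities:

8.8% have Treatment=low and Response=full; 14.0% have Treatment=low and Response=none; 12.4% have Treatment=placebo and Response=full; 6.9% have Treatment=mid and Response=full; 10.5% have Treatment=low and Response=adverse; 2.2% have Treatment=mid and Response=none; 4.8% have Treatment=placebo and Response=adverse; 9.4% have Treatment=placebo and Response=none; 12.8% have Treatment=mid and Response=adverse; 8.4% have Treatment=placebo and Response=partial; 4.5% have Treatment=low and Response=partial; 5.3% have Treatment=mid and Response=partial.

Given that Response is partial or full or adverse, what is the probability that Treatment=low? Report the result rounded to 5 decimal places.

P(Response=partial) = 0.084 + 0.045 + 0.053 = 0.182.
P(Response=full) = 0.124 + 0.088 + 0.069 = 0.281.
P(Response=adverse) = 0.048 + 0.105 + 0.128 = 0.281.
P(Response ∈ {partial, full, adverse}) = 0.182 + 0.281 + 0.281 = 0.744; P(Treatment=low, Response ∈ {partial, full, adverse}) = 0.045 + 0.088 + 0.105 = 0.238.
P(Treatment=low | Response ∈ {partial, full, adverse}) = 0.238/0.744 = 0.31989.

0.31989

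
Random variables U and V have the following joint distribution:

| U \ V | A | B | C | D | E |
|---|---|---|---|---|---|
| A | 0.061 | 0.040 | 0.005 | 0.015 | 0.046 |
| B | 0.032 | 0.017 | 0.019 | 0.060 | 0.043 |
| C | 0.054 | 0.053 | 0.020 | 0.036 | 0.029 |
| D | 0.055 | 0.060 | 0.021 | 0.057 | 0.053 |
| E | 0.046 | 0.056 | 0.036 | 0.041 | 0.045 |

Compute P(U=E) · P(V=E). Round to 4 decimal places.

0.0484

P(U=E) = 0.046 + 0.056 + 0.036 + 0.041 + 0.045 = 0.224.
P(V=E) = 0.046 + 0.043 + 0.029 + 0.053 + 0.045 = 0.216.
Product: 0.224 × 0.216 = 0.0484.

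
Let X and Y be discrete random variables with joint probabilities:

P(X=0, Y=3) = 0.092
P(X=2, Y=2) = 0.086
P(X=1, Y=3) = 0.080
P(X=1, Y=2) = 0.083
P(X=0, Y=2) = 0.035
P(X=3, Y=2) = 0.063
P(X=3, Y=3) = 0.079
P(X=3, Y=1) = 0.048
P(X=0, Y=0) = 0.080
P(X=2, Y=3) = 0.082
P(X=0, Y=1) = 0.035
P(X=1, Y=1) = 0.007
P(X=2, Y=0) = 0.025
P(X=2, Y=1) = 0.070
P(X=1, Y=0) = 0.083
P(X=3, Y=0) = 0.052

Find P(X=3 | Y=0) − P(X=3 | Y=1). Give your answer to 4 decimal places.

P(Y=0) = 0.080 + 0.083 + 0.025 + 0.052 = 0.240; P(X=3 | Y=0) = 0.052/0.240 = 0.21667.
P(Y=1) = 0.035 + 0.007 + 0.070 + 0.048 = 0.160; P(X=3 | Y=1) = 0.048/0.160 = 0.30000.
Difference = -0.0833.

-0.0833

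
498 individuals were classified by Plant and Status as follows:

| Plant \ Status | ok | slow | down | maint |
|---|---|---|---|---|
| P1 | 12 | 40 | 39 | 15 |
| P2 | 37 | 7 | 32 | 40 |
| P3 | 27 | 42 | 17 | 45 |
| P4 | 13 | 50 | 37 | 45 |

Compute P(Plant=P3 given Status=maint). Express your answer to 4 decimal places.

Total with Status=maint: 15 + 40 + 45 + 45 = 145.
P(Plant=P3 | Status=maint) = 45/145 = 0.3103.

0.3103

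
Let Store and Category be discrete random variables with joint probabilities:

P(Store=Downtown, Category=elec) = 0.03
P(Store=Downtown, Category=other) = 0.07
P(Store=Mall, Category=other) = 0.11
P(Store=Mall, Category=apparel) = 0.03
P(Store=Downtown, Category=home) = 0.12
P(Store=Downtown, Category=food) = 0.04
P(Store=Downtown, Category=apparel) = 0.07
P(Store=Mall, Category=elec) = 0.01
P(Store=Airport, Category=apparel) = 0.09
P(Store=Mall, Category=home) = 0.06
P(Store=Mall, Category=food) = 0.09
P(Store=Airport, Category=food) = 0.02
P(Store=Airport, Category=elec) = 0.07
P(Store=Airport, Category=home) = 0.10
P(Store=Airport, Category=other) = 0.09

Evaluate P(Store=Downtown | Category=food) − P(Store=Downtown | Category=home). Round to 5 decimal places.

P(Category=food) = 0.04 + 0.09 + 0.02 = 0.15; P(Store=Downtown | Category=food) = 0.04/0.15 = 0.266667.
P(Category=home) = 0.12 + 0.06 + 0.10 = 0.28; P(Store=Downtown | Category=home) = 0.12/0.28 = 0.428571.
Difference = -0.16190.

-0.16190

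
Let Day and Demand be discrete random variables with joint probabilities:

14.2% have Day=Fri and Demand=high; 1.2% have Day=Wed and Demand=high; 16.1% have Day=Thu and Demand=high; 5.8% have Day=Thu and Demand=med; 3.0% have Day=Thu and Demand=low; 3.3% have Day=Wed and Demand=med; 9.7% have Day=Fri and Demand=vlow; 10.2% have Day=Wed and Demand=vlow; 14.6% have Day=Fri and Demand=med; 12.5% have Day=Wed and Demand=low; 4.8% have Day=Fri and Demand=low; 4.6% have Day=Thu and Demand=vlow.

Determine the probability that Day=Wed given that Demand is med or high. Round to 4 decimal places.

0.0815

P(Demand=med) = 0.033 + 0.058 + 0.146 = 0.237.
P(Demand=high) = 0.012 + 0.161 + 0.142 = 0.315.
P(Demand ∈ {med, high}) = 0.237 + 0.315 = 0.552; P(Day=Wed, Demand ∈ {med, high}) = 0.033 + 0.012 = 0.045.
P(Day=Wed | Demand ∈ {med, high}) = 0.045/0.552 = 0.0815.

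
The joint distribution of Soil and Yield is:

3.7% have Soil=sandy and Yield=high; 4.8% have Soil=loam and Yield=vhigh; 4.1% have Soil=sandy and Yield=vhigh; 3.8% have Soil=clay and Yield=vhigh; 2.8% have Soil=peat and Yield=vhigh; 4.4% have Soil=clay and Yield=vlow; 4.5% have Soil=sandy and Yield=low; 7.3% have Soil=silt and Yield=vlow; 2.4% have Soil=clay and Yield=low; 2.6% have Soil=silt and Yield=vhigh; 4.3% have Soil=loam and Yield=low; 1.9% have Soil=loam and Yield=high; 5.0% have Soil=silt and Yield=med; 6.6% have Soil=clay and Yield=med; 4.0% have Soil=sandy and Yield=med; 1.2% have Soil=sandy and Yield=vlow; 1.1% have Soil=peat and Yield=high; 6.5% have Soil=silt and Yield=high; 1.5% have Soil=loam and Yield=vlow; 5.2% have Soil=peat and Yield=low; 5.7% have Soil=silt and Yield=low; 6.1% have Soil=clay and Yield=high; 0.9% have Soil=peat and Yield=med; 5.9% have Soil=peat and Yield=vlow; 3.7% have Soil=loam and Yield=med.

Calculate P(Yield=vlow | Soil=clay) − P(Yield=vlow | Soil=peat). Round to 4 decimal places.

P(Soil=clay) = 0.044 + 0.024 + 0.066 + 0.061 + 0.038 = 0.233; P(Yield=vlow | Soil=clay) = 0.044/0.233 = 0.18884.
P(Soil=peat) = 0.059 + 0.052 + 0.009 + 0.011 + 0.028 = 0.159; P(Yield=vlow | Soil=peat) = 0.059/0.159 = 0.37107.
Difference = -0.1822.

-0.1822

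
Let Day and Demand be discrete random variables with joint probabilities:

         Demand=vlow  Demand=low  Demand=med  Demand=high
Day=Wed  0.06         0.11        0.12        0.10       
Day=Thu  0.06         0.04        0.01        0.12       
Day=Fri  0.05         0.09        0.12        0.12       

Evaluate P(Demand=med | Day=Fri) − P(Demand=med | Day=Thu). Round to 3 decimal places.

P(Day=Fri) = 0.05 + 0.09 + 0.12 + 0.12 = 0.38; P(Demand=med | Day=Fri) = 0.12/0.38 = 0.3158.
P(Day=Thu) = 0.06 + 0.04 + 0.01 + 0.12 = 0.23; P(Demand=med | Day=Thu) = 0.01/0.23 = 0.0435.
Difference = 0.272.

0.272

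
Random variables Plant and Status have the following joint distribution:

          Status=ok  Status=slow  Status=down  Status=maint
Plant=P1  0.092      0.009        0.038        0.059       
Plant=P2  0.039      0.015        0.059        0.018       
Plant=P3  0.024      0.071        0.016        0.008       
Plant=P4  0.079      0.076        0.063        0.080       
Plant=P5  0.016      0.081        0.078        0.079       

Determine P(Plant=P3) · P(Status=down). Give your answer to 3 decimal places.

0.030

P(Plant=P3) = 0.024 + 0.071 + 0.016 + 0.008 = 0.119.
P(Status=down) = 0.038 + 0.059 + 0.016 + 0.063 + 0.078 = 0.254.
Product: 0.119 × 0.254 = 0.030.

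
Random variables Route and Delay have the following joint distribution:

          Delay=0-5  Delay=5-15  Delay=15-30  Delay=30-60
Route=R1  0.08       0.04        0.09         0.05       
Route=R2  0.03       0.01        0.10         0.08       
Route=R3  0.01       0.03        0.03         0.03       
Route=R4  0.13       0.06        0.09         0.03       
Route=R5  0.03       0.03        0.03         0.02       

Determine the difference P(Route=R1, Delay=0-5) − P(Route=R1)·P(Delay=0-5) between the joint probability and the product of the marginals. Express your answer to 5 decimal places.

P(Route=R1) = 0.08 + 0.04 + 0.09 + 0.05 = 0.26.
P(Delay=0-5) = 0.08 + 0.03 + 0.01 + 0.13 + 0.03 = 0.28.
P(Route=R1, Delay=0-5) − P(Route=R1)P(Delay=0-5) = 0.08 − 0.26×0.28 = 0.00720.

0.00720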